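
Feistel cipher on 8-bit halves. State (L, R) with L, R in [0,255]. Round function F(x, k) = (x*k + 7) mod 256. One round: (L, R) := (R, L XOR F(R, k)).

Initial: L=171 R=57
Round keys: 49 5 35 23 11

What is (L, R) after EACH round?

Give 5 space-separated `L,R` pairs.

Answer: 57,91 91,247 247,151 151,111 111,91

Derivation:
Round 1 (k=49): L=57 R=91
Round 2 (k=5): L=91 R=247
Round 3 (k=35): L=247 R=151
Round 4 (k=23): L=151 R=111
Round 5 (k=11): L=111 R=91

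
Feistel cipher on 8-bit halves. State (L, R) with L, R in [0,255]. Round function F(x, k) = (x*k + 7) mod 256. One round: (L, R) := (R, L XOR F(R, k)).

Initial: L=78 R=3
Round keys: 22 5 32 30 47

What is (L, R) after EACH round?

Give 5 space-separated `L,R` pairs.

Answer: 3,7 7,41 41,32 32,238 238,153

Derivation:
Round 1 (k=22): L=3 R=7
Round 2 (k=5): L=7 R=41
Round 3 (k=32): L=41 R=32
Round 4 (k=30): L=32 R=238
Round 5 (k=47): L=238 R=153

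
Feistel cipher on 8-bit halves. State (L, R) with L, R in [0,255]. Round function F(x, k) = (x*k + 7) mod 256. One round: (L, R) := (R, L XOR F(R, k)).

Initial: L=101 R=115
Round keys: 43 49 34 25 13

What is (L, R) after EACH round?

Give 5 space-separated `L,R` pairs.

Answer: 115,61 61,199 199,72 72,200 200,103

Derivation:
Round 1 (k=43): L=115 R=61
Round 2 (k=49): L=61 R=199
Round 3 (k=34): L=199 R=72
Round 4 (k=25): L=72 R=200
Round 5 (k=13): L=200 R=103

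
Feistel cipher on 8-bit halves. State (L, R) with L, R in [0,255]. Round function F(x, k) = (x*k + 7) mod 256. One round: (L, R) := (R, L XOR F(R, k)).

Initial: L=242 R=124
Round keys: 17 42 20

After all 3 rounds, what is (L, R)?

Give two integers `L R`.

Round 1 (k=17): L=124 R=177
Round 2 (k=42): L=177 R=109
Round 3 (k=20): L=109 R=58

Answer: 109 58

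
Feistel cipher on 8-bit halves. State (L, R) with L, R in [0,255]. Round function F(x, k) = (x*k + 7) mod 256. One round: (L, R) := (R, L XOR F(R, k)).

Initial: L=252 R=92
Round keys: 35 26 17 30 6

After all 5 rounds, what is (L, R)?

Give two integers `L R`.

Answer: 8 104

Derivation:
Round 1 (k=35): L=92 R=103
Round 2 (k=26): L=103 R=33
Round 3 (k=17): L=33 R=95
Round 4 (k=30): L=95 R=8
Round 5 (k=6): L=8 R=104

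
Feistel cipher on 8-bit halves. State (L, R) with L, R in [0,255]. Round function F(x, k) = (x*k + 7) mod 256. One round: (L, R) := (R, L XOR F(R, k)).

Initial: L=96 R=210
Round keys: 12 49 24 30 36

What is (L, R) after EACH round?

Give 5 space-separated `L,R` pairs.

Answer: 210,191 191,68 68,216 216,19 19,107

Derivation:
Round 1 (k=12): L=210 R=191
Round 2 (k=49): L=191 R=68
Round 3 (k=24): L=68 R=216
Round 4 (k=30): L=216 R=19
Round 5 (k=36): L=19 R=107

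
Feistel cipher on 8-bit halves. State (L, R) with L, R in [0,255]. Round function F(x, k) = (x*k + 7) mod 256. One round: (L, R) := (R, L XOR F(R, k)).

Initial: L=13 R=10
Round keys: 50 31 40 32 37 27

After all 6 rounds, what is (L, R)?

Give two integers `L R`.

Answer: 186 89

Derivation:
Round 1 (k=50): L=10 R=246
Round 2 (k=31): L=246 R=219
Round 3 (k=40): L=219 R=201
Round 4 (k=32): L=201 R=252
Round 5 (k=37): L=252 R=186
Round 6 (k=27): L=186 R=89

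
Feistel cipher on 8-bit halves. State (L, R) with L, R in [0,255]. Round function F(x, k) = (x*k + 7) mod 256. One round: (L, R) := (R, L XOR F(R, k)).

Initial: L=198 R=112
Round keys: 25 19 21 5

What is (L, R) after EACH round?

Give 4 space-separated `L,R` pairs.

Round 1 (k=25): L=112 R=49
Round 2 (k=19): L=49 R=218
Round 3 (k=21): L=218 R=216
Round 4 (k=5): L=216 R=229

Answer: 112,49 49,218 218,216 216,229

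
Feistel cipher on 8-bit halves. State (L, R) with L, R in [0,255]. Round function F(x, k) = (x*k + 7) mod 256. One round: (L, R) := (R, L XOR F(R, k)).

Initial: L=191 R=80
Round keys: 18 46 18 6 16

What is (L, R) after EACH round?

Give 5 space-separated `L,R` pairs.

Round 1 (k=18): L=80 R=24
Round 2 (k=46): L=24 R=7
Round 3 (k=18): L=7 R=157
Round 4 (k=6): L=157 R=178
Round 5 (k=16): L=178 R=186

Answer: 80,24 24,7 7,157 157,178 178,186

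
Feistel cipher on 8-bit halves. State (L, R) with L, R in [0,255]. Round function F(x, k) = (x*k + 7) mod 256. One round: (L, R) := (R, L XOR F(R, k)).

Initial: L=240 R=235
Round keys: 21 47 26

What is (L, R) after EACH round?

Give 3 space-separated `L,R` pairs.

Answer: 235,190 190,2 2,133

Derivation:
Round 1 (k=21): L=235 R=190
Round 2 (k=47): L=190 R=2
Round 3 (k=26): L=2 R=133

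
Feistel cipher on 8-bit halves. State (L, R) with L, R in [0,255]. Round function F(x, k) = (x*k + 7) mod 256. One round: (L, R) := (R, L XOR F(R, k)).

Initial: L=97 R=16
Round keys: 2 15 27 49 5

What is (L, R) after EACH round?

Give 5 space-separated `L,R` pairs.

Answer: 16,70 70,49 49,116 116,10 10,77

Derivation:
Round 1 (k=2): L=16 R=70
Round 2 (k=15): L=70 R=49
Round 3 (k=27): L=49 R=116
Round 4 (k=49): L=116 R=10
Round 5 (k=5): L=10 R=77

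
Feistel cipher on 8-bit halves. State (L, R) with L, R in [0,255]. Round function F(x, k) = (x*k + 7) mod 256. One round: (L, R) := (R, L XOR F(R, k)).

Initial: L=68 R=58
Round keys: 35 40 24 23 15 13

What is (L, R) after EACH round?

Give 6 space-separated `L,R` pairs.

Answer: 58,177 177,149 149,78 78,156 156,101 101,180

Derivation:
Round 1 (k=35): L=58 R=177
Round 2 (k=40): L=177 R=149
Round 3 (k=24): L=149 R=78
Round 4 (k=23): L=78 R=156
Round 5 (k=15): L=156 R=101
Round 6 (k=13): L=101 R=180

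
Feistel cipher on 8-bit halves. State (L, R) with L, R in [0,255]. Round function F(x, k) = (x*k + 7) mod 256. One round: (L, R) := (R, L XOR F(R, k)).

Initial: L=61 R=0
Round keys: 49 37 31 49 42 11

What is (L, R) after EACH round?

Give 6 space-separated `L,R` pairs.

Answer: 0,58 58,105 105,132 132,34 34,31 31,126

Derivation:
Round 1 (k=49): L=0 R=58
Round 2 (k=37): L=58 R=105
Round 3 (k=31): L=105 R=132
Round 4 (k=49): L=132 R=34
Round 5 (k=42): L=34 R=31
Round 6 (k=11): L=31 R=126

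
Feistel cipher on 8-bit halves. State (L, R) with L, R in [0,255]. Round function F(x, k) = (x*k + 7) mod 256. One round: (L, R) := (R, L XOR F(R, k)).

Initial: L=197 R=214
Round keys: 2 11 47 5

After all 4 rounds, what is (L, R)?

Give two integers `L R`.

Answer: 126 178

Derivation:
Round 1 (k=2): L=214 R=118
Round 2 (k=11): L=118 R=207
Round 3 (k=47): L=207 R=126
Round 4 (k=5): L=126 R=178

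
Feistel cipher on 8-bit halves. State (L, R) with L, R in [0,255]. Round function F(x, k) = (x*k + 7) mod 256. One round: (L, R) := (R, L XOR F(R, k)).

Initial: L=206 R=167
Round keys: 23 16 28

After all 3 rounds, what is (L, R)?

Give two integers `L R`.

Answer: 192 193

Derivation:
Round 1 (k=23): L=167 R=198
Round 2 (k=16): L=198 R=192
Round 3 (k=28): L=192 R=193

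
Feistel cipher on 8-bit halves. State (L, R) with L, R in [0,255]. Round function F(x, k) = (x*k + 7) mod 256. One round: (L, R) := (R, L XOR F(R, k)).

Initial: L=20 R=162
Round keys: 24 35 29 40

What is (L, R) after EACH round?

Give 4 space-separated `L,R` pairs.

Round 1 (k=24): L=162 R=35
Round 2 (k=35): L=35 R=114
Round 3 (k=29): L=114 R=210
Round 4 (k=40): L=210 R=165

Answer: 162,35 35,114 114,210 210,165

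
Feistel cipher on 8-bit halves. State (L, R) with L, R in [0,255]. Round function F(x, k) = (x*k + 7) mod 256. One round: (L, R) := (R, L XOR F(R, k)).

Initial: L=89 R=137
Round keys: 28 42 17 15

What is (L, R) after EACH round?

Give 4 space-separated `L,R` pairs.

Answer: 137,90 90,66 66,51 51,70

Derivation:
Round 1 (k=28): L=137 R=90
Round 2 (k=42): L=90 R=66
Round 3 (k=17): L=66 R=51
Round 4 (k=15): L=51 R=70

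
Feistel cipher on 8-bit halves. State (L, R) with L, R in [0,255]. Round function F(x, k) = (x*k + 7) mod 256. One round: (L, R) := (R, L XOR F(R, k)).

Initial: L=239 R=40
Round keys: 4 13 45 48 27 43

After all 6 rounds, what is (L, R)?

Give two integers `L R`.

Answer: 173 118

Derivation:
Round 1 (k=4): L=40 R=72
Round 2 (k=13): L=72 R=135
Round 3 (k=45): L=135 R=138
Round 4 (k=48): L=138 R=96
Round 5 (k=27): L=96 R=173
Round 6 (k=43): L=173 R=118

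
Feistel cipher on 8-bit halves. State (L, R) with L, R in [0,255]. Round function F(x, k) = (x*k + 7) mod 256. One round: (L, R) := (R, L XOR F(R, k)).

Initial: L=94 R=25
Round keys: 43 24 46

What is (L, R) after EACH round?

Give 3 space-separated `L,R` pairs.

Answer: 25,100 100,126 126,207

Derivation:
Round 1 (k=43): L=25 R=100
Round 2 (k=24): L=100 R=126
Round 3 (k=46): L=126 R=207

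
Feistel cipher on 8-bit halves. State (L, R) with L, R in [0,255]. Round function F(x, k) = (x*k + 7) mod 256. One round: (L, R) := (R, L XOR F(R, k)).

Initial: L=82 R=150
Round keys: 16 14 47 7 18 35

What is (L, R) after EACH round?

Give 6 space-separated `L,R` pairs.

Round 1 (k=16): L=150 R=53
Round 2 (k=14): L=53 R=123
Round 3 (k=47): L=123 R=169
Round 4 (k=7): L=169 R=221
Round 5 (k=18): L=221 R=56
Round 6 (k=35): L=56 R=114

Answer: 150,53 53,123 123,169 169,221 221,56 56,114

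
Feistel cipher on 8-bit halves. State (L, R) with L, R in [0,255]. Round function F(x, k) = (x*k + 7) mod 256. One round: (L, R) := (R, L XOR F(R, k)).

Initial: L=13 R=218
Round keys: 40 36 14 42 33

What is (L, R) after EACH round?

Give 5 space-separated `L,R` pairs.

Answer: 218,26 26,117 117,119 119,248 248,136

Derivation:
Round 1 (k=40): L=218 R=26
Round 2 (k=36): L=26 R=117
Round 3 (k=14): L=117 R=119
Round 4 (k=42): L=119 R=248
Round 5 (k=33): L=248 R=136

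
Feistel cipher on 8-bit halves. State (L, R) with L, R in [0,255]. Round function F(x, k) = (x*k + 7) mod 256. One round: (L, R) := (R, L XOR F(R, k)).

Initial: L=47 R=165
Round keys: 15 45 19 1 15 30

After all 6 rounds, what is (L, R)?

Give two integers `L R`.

Round 1 (k=15): L=165 R=157
Round 2 (k=45): L=157 R=5
Round 3 (k=19): L=5 R=251
Round 4 (k=1): L=251 R=7
Round 5 (k=15): L=7 R=139
Round 6 (k=30): L=139 R=86

Answer: 139 86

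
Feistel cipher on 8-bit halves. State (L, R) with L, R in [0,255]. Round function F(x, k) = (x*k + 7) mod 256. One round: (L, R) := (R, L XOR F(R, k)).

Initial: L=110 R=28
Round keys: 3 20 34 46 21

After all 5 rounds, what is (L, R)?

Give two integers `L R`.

Answer: 112 87

Derivation:
Round 1 (k=3): L=28 R=53
Round 2 (k=20): L=53 R=55
Round 3 (k=34): L=55 R=96
Round 4 (k=46): L=96 R=112
Round 5 (k=21): L=112 R=87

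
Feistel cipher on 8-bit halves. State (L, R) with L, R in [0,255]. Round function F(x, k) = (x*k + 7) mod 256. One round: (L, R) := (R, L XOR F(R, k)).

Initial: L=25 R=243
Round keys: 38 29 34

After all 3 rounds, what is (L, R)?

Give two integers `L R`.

Round 1 (k=38): L=243 R=0
Round 2 (k=29): L=0 R=244
Round 3 (k=34): L=244 R=111

Answer: 244 111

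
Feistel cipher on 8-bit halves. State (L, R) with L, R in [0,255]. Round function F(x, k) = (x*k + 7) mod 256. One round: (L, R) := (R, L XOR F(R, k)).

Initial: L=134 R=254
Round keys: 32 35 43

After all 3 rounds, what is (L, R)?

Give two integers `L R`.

Answer: 20 34

Derivation:
Round 1 (k=32): L=254 R=65
Round 2 (k=35): L=65 R=20
Round 3 (k=43): L=20 R=34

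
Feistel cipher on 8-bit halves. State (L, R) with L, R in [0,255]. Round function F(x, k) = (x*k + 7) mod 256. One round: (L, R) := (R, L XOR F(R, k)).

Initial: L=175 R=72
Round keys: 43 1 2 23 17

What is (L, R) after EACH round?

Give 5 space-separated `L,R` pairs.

Answer: 72,176 176,255 255,181 181,181 181,185

Derivation:
Round 1 (k=43): L=72 R=176
Round 2 (k=1): L=176 R=255
Round 3 (k=2): L=255 R=181
Round 4 (k=23): L=181 R=181
Round 5 (k=17): L=181 R=185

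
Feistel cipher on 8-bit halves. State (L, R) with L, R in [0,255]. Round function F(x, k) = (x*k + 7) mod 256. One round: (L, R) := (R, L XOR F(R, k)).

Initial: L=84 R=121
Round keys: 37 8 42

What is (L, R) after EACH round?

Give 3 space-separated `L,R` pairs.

Round 1 (k=37): L=121 R=208
Round 2 (k=8): L=208 R=254
Round 3 (k=42): L=254 R=99

Answer: 121,208 208,254 254,99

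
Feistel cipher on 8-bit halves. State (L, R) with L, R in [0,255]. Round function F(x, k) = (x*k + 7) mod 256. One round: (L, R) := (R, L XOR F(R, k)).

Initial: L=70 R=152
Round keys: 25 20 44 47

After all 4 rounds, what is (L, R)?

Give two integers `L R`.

Round 1 (k=25): L=152 R=153
Round 2 (k=20): L=153 R=99
Round 3 (k=44): L=99 R=146
Round 4 (k=47): L=146 R=182

Answer: 146 182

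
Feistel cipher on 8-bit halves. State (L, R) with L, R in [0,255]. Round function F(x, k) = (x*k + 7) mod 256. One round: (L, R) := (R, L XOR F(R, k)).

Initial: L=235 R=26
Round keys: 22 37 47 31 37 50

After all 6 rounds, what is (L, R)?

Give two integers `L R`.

Round 1 (k=22): L=26 R=168
Round 2 (k=37): L=168 R=85
Round 3 (k=47): L=85 R=10
Round 4 (k=31): L=10 R=104
Round 5 (k=37): L=104 R=5
Round 6 (k=50): L=5 R=105

Answer: 5 105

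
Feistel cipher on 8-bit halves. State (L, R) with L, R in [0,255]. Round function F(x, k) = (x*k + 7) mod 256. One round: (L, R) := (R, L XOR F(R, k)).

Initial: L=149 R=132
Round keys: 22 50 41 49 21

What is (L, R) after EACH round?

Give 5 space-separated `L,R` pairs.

Answer: 132,202 202,255 255,20 20,36 36,239

Derivation:
Round 1 (k=22): L=132 R=202
Round 2 (k=50): L=202 R=255
Round 3 (k=41): L=255 R=20
Round 4 (k=49): L=20 R=36
Round 5 (k=21): L=36 R=239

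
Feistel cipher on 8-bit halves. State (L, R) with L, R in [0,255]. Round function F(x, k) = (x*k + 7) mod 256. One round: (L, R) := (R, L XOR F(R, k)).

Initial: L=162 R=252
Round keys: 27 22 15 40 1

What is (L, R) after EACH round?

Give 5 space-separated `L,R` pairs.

Answer: 252,57 57,17 17,63 63,206 206,234

Derivation:
Round 1 (k=27): L=252 R=57
Round 2 (k=22): L=57 R=17
Round 3 (k=15): L=17 R=63
Round 4 (k=40): L=63 R=206
Round 5 (k=1): L=206 R=234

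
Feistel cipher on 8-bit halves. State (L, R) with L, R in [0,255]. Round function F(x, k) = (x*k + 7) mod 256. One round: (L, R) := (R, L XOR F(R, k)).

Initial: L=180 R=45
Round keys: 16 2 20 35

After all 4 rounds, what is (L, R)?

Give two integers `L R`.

Answer: 228 211

Derivation:
Round 1 (k=16): L=45 R=99
Round 2 (k=2): L=99 R=224
Round 3 (k=20): L=224 R=228
Round 4 (k=35): L=228 R=211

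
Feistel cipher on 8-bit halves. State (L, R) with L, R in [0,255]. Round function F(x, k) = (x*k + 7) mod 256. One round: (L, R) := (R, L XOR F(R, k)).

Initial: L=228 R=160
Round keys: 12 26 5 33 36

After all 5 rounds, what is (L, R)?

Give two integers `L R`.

Answer: 239 80

Derivation:
Round 1 (k=12): L=160 R=99
Round 2 (k=26): L=99 R=181
Round 3 (k=5): L=181 R=243
Round 4 (k=33): L=243 R=239
Round 5 (k=36): L=239 R=80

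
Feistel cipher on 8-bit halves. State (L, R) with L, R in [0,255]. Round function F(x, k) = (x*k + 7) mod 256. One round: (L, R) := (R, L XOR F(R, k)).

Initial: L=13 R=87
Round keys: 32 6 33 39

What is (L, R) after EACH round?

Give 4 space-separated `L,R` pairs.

Round 1 (k=32): L=87 R=234
Round 2 (k=6): L=234 R=212
Round 3 (k=33): L=212 R=177
Round 4 (k=39): L=177 R=42

Answer: 87,234 234,212 212,177 177,42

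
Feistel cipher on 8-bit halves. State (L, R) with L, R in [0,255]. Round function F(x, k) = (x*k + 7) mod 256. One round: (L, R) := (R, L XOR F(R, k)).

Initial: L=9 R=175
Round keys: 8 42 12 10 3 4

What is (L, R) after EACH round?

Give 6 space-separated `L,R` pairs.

Round 1 (k=8): L=175 R=118
Round 2 (k=42): L=118 R=204
Round 3 (k=12): L=204 R=225
Round 4 (k=10): L=225 R=29
Round 5 (k=3): L=29 R=191
Round 6 (k=4): L=191 R=30

Answer: 175,118 118,204 204,225 225,29 29,191 191,30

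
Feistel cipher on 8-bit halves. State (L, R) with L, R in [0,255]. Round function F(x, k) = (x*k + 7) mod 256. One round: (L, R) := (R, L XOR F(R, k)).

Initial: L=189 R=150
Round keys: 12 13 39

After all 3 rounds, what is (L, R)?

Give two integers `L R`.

Answer: 135 42

Derivation:
Round 1 (k=12): L=150 R=178
Round 2 (k=13): L=178 R=135
Round 3 (k=39): L=135 R=42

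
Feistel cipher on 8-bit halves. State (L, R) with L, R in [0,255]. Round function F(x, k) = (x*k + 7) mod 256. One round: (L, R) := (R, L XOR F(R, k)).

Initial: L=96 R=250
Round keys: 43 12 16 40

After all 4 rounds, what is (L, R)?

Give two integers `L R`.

Round 1 (k=43): L=250 R=101
Round 2 (k=12): L=101 R=57
Round 3 (k=16): L=57 R=242
Round 4 (k=40): L=242 R=238

Answer: 242 238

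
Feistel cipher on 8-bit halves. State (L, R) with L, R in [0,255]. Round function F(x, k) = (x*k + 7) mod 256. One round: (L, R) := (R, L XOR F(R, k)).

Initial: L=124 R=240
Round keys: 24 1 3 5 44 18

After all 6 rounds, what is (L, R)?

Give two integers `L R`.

Answer: 93 166

Derivation:
Round 1 (k=24): L=240 R=251
Round 2 (k=1): L=251 R=242
Round 3 (k=3): L=242 R=38
Round 4 (k=5): L=38 R=55
Round 5 (k=44): L=55 R=93
Round 6 (k=18): L=93 R=166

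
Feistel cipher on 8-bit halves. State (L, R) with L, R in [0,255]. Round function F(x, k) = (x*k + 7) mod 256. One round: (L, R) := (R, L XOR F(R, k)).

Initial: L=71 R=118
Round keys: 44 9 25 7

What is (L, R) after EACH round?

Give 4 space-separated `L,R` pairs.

Answer: 118,8 8,57 57,144 144,206

Derivation:
Round 1 (k=44): L=118 R=8
Round 2 (k=9): L=8 R=57
Round 3 (k=25): L=57 R=144
Round 4 (k=7): L=144 R=206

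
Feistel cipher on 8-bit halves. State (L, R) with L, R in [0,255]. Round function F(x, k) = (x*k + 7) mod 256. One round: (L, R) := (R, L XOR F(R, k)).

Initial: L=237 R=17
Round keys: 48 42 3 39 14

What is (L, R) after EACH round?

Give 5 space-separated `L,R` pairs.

Round 1 (k=48): L=17 R=218
Round 2 (k=42): L=218 R=218
Round 3 (k=3): L=218 R=79
Round 4 (k=39): L=79 R=202
Round 5 (k=14): L=202 R=92

Answer: 17,218 218,218 218,79 79,202 202,92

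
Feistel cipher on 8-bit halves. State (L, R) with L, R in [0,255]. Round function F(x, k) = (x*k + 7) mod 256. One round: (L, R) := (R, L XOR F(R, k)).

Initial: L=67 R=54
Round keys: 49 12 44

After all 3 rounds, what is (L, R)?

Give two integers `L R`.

Answer: 89 77

Derivation:
Round 1 (k=49): L=54 R=30
Round 2 (k=12): L=30 R=89
Round 3 (k=44): L=89 R=77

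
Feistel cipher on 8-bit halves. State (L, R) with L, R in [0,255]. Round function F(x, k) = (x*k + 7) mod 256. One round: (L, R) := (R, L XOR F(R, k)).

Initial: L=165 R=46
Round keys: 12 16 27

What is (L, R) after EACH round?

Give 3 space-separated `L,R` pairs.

Answer: 46,138 138,137 137,240

Derivation:
Round 1 (k=12): L=46 R=138
Round 2 (k=16): L=138 R=137
Round 3 (k=27): L=137 R=240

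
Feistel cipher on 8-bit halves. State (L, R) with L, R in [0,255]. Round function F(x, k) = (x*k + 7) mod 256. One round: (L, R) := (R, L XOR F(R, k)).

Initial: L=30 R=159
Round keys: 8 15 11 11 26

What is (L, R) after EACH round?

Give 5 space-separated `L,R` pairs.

Answer: 159,225 225,169 169,171 171,201 201,218

Derivation:
Round 1 (k=8): L=159 R=225
Round 2 (k=15): L=225 R=169
Round 3 (k=11): L=169 R=171
Round 4 (k=11): L=171 R=201
Round 5 (k=26): L=201 R=218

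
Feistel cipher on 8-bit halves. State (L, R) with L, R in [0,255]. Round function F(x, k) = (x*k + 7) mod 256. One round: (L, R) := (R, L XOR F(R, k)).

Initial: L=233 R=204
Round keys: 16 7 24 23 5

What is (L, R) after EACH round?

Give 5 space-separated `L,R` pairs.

Answer: 204,46 46,133 133,81 81,203 203,175

Derivation:
Round 1 (k=16): L=204 R=46
Round 2 (k=7): L=46 R=133
Round 3 (k=24): L=133 R=81
Round 4 (k=23): L=81 R=203
Round 5 (k=5): L=203 R=175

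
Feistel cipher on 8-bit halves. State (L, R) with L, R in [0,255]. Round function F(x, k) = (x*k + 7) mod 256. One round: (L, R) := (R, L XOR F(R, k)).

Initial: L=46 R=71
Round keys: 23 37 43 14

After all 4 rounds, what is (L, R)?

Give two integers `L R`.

Answer: 59 35

Derivation:
Round 1 (k=23): L=71 R=70
Round 2 (k=37): L=70 R=98
Round 3 (k=43): L=98 R=59
Round 4 (k=14): L=59 R=35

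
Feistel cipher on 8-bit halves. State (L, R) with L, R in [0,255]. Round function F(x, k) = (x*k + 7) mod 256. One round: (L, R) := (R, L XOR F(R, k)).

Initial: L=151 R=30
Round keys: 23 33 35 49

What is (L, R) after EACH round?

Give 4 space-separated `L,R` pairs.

Answer: 30,46 46,235 235,6 6,198

Derivation:
Round 1 (k=23): L=30 R=46
Round 2 (k=33): L=46 R=235
Round 3 (k=35): L=235 R=6
Round 4 (k=49): L=6 R=198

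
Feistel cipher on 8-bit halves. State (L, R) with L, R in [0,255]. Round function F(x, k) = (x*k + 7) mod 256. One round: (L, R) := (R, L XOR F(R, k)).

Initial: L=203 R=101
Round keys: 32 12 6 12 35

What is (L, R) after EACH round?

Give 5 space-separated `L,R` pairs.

Round 1 (k=32): L=101 R=108
Round 2 (k=12): L=108 R=114
Round 3 (k=6): L=114 R=223
Round 4 (k=12): L=223 R=9
Round 5 (k=35): L=9 R=157

Answer: 101,108 108,114 114,223 223,9 9,157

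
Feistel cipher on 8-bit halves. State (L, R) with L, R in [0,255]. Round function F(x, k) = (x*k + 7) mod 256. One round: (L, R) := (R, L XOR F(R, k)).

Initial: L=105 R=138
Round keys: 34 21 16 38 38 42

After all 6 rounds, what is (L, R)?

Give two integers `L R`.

Answer: 222 29

Derivation:
Round 1 (k=34): L=138 R=50
Round 2 (k=21): L=50 R=171
Round 3 (k=16): L=171 R=133
Round 4 (k=38): L=133 R=110
Round 5 (k=38): L=110 R=222
Round 6 (k=42): L=222 R=29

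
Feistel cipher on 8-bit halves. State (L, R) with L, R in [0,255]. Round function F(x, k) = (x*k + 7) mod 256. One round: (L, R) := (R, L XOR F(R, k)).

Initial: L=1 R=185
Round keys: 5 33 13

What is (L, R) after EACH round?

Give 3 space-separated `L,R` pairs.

Round 1 (k=5): L=185 R=165
Round 2 (k=33): L=165 R=245
Round 3 (k=13): L=245 R=221

Answer: 185,165 165,245 245,221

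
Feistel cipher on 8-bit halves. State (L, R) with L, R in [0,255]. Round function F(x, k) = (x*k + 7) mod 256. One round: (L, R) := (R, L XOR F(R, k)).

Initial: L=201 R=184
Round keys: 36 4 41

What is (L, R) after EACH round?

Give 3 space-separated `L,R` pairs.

Answer: 184,46 46,7 7,8

Derivation:
Round 1 (k=36): L=184 R=46
Round 2 (k=4): L=46 R=7
Round 3 (k=41): L=7 R=8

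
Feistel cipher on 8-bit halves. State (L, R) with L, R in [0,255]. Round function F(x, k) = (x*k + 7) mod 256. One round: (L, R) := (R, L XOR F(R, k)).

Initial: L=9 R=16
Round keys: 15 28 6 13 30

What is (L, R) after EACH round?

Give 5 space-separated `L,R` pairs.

Answer: 16,254 254,223 223,191 191,101 101,98

Derivation:
Round 1 (k=15): L=16 R=254
Round 2 (k=28): L=254 R=223
Round 3 (k=6): L=223 R=191
Round 4 (k=13): L=191 R=101
Round 5 (k=30): L=101 R=98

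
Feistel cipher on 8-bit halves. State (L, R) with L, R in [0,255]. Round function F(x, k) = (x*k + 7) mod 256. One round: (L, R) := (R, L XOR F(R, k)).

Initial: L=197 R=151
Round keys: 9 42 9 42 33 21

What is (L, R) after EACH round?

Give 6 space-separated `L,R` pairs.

Answer: 151,147 147,178 178,218 218,121 121,122 122,112

Derivation:
Round 1 (k=9): L=151 R=147
Round 2 (k=42): L=147 R=178
Round 3 (k=9): L=178 R=218
Round 4 (k=42): L=218 R=121
Round 5 (k=33): L=121 R=122
Round 6 (k=21): L=122 R=112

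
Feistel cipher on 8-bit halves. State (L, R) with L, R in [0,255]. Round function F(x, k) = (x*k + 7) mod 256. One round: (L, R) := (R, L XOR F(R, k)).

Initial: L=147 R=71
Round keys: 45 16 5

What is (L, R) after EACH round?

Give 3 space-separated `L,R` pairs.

Round 1 (k=45): L=71 R=17
Round 2 (k=16): L=17 R=80
Round 3 (k=5): L=80 R=134

Answer: 71,17 17,80 80,134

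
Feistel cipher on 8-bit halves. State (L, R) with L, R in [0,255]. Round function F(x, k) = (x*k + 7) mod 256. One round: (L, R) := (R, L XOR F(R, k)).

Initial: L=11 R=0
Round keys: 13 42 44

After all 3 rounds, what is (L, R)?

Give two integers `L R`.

Answer: 255 215

Derivation:
Round 1 (k=13): L=0 R=12
Round 2 (k=42): L=12 R=255
Round 3 (k=44): L=255 R=215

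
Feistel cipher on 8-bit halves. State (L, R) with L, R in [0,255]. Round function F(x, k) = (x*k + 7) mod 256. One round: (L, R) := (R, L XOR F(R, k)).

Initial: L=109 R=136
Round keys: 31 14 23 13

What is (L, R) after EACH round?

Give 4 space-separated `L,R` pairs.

Answer: 136,18 18,139 139,150 150,46

Derivation:
Round 1 (k=31): L=136 R=18
Round 2 (k=14): L=18 R=139
Round 3 (k=23): L=139 R=150
Round 4 (k=13): L=150 R=46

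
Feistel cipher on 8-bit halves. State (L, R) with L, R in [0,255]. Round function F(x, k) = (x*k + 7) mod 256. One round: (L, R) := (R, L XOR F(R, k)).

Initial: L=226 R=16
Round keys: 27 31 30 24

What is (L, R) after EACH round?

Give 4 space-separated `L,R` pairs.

Answer: 16,85 85,66 66,150 150,85

Derivation:
Round 1 (k=27): L=16 R=85
Round 2 (k=31): L=85 R=66
Round 3 (k=30): L=66 R=150
Round 4 (k=24): L=150 R=85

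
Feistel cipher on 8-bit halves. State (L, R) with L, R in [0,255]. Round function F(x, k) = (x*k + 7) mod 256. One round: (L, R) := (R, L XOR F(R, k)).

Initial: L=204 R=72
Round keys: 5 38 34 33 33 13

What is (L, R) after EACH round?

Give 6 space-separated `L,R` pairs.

Answer: 72,163 163,113 113,170 170,128 128,45 45,208

Derivation:
Round 1 (k=5): L=72 R=163
Round 2 (k=38): L=163 R=113
Round 3 (k=34): L=113 R=170
Round 4 (k=33): L=170 R=128
Round 5 (k=33): L=128 R=45
Round 6 (k=13): L=45 R=208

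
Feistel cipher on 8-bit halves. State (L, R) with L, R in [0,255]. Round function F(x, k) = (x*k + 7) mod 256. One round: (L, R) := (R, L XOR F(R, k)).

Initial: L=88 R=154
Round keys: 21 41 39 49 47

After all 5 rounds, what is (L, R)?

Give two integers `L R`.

Answer: 73 66

Derivation:
Round 1 (k=21): L=154 R=241
Round 2 (k=41): L=241 R=58
Round 3 (k=39): L=58 R=44
Round 4 (k=49): L=44 R=73
Round 5 (k=47): L=73 R=66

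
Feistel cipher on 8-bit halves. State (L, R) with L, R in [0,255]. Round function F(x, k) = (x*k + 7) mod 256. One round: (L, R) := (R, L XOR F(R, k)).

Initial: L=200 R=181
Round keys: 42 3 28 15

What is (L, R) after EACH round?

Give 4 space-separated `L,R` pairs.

Round 1 (k=42): L=181 R=113
Round 2 (k=3): L=113 R=239
Round 3 (k=28): L=239 R=90
Round 4 (k=15): L=90 R=162

Answer: 181,113 113,239 239,90 90,162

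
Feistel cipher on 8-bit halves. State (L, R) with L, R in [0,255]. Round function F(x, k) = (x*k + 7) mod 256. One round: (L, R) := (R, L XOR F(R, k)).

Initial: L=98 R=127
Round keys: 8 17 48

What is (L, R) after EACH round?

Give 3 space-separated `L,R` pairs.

Round 1 (k=8): L=127 R=157
Round 2 (k=17): L=157 R=11
Round 3 (k=48): L=11 R=138

Answer: 127,157 157,11 11,138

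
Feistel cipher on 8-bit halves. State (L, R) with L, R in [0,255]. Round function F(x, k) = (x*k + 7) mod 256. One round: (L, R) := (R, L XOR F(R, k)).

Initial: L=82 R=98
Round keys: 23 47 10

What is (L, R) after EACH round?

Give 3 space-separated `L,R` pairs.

Round 1 (k=23): L=98 R=135
Round 2 (k=47): L=135 R=178
Round 3 (k=10): L=178 R=124

Answer: 98,135 135,178 178,124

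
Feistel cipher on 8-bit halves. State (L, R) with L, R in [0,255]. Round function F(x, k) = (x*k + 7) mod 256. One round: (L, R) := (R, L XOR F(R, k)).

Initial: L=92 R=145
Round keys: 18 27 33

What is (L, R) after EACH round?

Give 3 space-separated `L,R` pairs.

Round 1 (k=18): L=145 R=101
Round 2 (k=27): L=101 R=63
Round 3 (k=33): L=63 R=67

Answer: 145,101 101,63 63,67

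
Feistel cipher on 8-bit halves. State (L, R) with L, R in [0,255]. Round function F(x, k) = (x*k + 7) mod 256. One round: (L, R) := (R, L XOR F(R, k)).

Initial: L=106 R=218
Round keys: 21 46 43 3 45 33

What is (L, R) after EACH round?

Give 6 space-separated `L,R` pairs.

Answer: 218,131 131,75 75,35 35,59 59,69 69,215

Derivation:
Round 1 (k=21): L=218 R=131
Round 2 (k=46): L=131 R=75
Round 3 (k=43): L=75 R=35
Round 4 (k=3): L=35 R=59
Round 5 (k=45): L=59 R=69
Round 6 (k=33): L=69 R=215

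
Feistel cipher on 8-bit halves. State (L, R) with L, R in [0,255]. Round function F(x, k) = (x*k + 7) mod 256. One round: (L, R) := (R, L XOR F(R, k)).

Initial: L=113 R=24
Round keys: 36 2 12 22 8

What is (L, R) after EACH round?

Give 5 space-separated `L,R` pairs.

Answer: 24,22 22,43 43,29 29,174 174,106

Derivation:
Round 1 (k=36): L=24 R=22
Round 2 (k=2): L=22 R=43
Round 3 (k=12): L=43 R=29
Round 4 (k=22): L=29 R=174
Round 5 (k=8): L=174 R=106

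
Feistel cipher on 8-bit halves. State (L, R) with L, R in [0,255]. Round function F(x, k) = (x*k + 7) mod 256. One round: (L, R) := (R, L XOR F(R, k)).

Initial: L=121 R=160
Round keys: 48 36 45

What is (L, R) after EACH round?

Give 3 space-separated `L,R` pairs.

Answer: 160,126 126,31 31,4

Derivation:
Round 1 (k=48): L=160 R=126
Round 2 (k=36): L=126 R=31
Round 3 (k=45): L=31 R=4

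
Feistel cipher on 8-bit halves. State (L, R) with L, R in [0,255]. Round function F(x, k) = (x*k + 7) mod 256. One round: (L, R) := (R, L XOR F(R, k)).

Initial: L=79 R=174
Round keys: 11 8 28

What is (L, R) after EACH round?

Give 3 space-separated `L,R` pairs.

Round 1 (k=11): L=174 R=206
Round 2 (k=8): L=206 R=217
Round 3 (k=28): L=217 R=13

Answer: 174,206 206,217 217,13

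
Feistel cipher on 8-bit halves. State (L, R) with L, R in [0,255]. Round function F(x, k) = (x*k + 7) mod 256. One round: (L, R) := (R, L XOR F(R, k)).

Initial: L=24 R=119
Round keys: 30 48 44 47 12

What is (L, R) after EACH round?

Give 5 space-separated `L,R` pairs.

Round 1 (k=30): L=119 R=225
Round 2 (k=48): L=225 R=64
Round 3 (k=44): L=64 R=230
Round 4 (k=47): L=230 R=1
Round 5 (k=12): L=1 R=245

Answer: 119,225 225,64 64,230 230,1 1,245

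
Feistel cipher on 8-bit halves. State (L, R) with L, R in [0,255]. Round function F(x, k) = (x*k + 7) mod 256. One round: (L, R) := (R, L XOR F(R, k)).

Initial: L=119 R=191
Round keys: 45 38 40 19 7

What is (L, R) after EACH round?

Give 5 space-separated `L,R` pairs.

Answer: 191,237 237,138 138,122 122,159 159,26

Derivation:
Round 1 (k=45): L=191 R=237
Round 2 (k=38): L=237 R=138
Round 3 (k=40): L=138 R=122
Round 4 (k=19): L=122 R=159
Round 5 (k=7): L=159 R=26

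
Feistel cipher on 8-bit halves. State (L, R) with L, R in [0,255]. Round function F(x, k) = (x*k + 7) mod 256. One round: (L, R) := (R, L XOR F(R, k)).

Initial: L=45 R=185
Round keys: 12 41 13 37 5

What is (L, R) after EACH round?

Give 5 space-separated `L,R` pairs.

Answer: 185,158 158,236 236,157 157,84 84,54

Derivation:
Round 1 (k=12): L=185 R=158
Round 2 (k=41): L=158 R=236
Round 3 (k=13): L=236 R=157
Round 4 (k=37): L=157 R=84
Round 5 (k=5): L=84 R=54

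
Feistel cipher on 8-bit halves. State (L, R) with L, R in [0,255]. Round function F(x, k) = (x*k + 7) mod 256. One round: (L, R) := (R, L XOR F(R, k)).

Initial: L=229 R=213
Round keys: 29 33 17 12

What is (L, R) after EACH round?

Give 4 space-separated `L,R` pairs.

Round 1 (k=29): L=213 R=205
Round 2 (k=33): L=205 R=161
Round 3 (k=17): L=161 R=117
Round 4 (k=12): L=117 R=34

Answer: 213,205 205,161 161,117 117,34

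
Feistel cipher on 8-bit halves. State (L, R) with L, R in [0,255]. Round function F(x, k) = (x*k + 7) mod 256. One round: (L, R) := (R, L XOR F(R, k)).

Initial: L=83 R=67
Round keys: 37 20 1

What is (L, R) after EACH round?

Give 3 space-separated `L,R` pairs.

Answer: 67,229 229,168 168,74

Derivation:
Round 1 (k=37): L=67 R=229
Round 2 (k=20): L=229 R=168
Round 3 (k=1): L=168 R=74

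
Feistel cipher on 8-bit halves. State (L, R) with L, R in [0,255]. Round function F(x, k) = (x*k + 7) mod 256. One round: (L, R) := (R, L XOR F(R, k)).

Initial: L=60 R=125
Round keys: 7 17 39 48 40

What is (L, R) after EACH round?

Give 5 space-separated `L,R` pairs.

Answer: 125,78 78,72 72,177 177,127 127,110

Derivation:
Round 1 (k=7): L=125 R=78
Round 2 (k=17): L=78 R=72
Round 3 (k=39): L=72 R=177
Round 4 (k=48): L=177 R=127
Round 5 (k=40): L=127 R=110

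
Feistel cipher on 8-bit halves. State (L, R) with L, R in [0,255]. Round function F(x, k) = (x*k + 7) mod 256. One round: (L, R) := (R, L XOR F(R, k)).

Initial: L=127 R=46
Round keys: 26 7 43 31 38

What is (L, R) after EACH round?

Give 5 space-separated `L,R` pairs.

Answer: 46,204 204,181 181,162 162,16 16,197

Derivation:
Round 1 (k=26): L=46 R=204
Round 2 (k=7): L=204 R=181
Round 3 (k=43): L=181 R=162
Round 4 (k=31): L=162 R=16
Round 5 (k=38): L=16 R=197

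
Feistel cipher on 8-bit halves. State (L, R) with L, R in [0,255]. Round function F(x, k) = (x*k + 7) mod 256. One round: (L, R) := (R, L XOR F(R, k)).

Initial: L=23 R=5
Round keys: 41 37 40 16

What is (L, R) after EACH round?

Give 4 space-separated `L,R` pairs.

Answer: 5,195 195,51 51,60 60,244

Derivation:
Round 1 (k=41): L=5 R=195
Round 2 (k=37): L=195 R=51
Round 3 (k=40): L=51 R=60
Round 4 (k=16): L=60 R=244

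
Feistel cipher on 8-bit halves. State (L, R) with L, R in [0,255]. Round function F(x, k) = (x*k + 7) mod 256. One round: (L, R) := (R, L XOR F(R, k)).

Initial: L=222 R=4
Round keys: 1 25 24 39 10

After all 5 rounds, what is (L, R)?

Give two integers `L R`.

Round 1 (k=1): L=4 R=213
Round 2 (k=25): L=213 R=208
Round 3 (k=24): L=208 R=82
Round 4 (k=39): L=82 R=85
Round 5 (k=10): L=85 R=11

Answer: 85 11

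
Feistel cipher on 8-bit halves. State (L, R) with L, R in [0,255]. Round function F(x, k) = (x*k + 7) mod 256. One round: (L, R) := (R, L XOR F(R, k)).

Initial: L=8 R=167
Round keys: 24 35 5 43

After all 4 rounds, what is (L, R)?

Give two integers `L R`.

Answer: 201 177

Derivation:
Round 1 (k=24): L=167 R=167
Round 2 (k=35): L=167 R=123
Round 3 (k=5): L=123 R=201
Round 4 (k=43): L=201 R=177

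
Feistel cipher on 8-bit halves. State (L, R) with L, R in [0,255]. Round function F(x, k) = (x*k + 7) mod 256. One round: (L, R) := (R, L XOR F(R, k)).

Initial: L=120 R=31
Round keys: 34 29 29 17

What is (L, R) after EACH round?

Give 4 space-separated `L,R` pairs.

Round 1 (k=34): L=31 R=93
Round 2 (k=29): L=93 R=143
Round 3 (k=29): L=143 R=103
Round 4 (k=17): L=103 R=81

Answer: 31,93 93,143 143,103 103,81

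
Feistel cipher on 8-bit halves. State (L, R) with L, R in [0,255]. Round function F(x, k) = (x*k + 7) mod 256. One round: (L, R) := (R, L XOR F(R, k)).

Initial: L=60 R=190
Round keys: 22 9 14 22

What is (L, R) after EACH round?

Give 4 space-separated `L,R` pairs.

Round 1 (k=22): L=190 R=103
Round 2 (k=9): L=103 R=24
Round 3 (k=14): L=24 R=48
Round 4 (k=22): L=48 R=63

Answer: 190,103 103,24 24,48 48,63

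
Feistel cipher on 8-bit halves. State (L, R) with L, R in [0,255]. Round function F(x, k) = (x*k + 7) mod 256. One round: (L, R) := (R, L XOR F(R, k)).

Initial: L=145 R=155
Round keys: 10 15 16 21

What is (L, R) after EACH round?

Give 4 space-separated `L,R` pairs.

Round 1 (k=10): L=155 R=132
Round 2 (k=15): L=132 R=88
Round 3 (k=16): L=88 R=3
Round 4 (k=21): L=3 R=30

Answer: 155,132 132,88 88,3 3,30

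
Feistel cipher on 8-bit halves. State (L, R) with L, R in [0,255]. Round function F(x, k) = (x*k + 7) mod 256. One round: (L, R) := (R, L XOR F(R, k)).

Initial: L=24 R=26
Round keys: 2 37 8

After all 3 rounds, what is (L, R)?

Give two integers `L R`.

Answer: 12 68

Derivation:
Round 1 (k=2): L=26 R=35
Round 2 (k=37): L=35 R=12
Round 3 (k=8): L=12 R=68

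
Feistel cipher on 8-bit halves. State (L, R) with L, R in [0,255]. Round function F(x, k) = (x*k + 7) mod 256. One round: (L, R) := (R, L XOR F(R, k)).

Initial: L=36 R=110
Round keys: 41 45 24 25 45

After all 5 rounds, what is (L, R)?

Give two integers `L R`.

Answer: 215 36

Derivation:
Round 1 (k=41): L=110 R=129
Round 2 (k=45): L=129 R=218
Round 3 (k=24): L=218 R=246
Round 4 (k=25): L=246 R=215
Round 5 (k=45): L=215 R=36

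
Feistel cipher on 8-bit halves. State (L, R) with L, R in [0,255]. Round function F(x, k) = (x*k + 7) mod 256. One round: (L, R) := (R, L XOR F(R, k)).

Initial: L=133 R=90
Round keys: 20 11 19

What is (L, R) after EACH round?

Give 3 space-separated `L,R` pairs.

Answer: 90,138 138,175 175,142

Derivation:
Round 1 (k=20): L=90 R=138
Round 2 (k=11): L=138 R=175
Round 3 (k=19): L=175 R=142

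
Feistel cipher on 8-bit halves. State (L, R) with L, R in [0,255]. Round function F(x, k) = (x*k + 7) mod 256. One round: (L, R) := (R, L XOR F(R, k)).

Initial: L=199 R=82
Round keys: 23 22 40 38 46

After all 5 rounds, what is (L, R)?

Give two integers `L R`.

Round 1 (k=23): L=82 R=162
Round 2 (k=22): L=162 R=161
Round 3 (k=40): L=161 R=141
Round 4 (k=38): L=141 R=84
Round 5 (k=46): L=84 R=146

Answer: 84 146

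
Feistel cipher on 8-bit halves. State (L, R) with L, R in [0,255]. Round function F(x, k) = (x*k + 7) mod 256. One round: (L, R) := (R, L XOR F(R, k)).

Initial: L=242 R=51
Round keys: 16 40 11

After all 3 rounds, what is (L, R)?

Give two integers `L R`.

Round 1 (k=16): L=51 R=197
Round 2 (k=40): L=197 R=252
Round 3 (k=11): L=252 R=30

Answer: 252 30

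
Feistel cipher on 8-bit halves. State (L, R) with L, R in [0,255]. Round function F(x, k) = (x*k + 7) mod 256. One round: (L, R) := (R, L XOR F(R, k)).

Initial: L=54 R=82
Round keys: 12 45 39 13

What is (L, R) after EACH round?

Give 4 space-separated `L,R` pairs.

Round 1 (k=12): L=82 R=233
Round 2 (k=45): L=233 R=174
Round 3 (k=39): L=174 R=96
Round 4 (k=13): L=96 R=73

Answer: 82,233 233,174 174,96 96,73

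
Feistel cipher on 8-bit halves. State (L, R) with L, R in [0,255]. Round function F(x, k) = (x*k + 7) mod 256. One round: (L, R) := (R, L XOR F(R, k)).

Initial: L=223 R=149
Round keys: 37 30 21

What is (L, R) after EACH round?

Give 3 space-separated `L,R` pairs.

Round 1 (k=37): L=149 R=79
Round 2 (k=30): L=79 R=220
Round 3 (k=21): L=220 R=92

Answer: 149,79 79,220 220,92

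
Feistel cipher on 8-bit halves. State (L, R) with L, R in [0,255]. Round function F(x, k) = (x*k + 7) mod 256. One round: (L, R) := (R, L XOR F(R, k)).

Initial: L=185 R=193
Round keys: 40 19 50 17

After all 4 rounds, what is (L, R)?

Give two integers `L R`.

Round 1 (k=40): L=193 R=150
Round 2 (k=19): L=150 R=232
Round 3 (k=50): L=232 R=193
Round 4 (k=17): L=193 R=48

Answer: 193 48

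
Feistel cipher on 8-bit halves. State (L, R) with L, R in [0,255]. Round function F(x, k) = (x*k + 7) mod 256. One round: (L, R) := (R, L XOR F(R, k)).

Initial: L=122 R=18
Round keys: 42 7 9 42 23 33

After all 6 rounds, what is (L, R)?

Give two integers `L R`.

Answer: 234 246

Derivation:
Round 1 (k=42): L=18 R=129
Round 2 (k=7): L=129 R=156
Round 3 (k=9): L=156 R=2
Round 4 (k=42): L=2 R=199
Round 5 (k=23): L=199 R=234
Round 6 (k=33): L=234 R=246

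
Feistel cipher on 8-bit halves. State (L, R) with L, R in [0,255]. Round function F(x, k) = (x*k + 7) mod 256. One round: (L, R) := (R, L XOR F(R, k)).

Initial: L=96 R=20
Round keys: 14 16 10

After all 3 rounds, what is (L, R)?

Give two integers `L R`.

Round 1 (k=14): L=20 R=127
Round 2 (k=16): L=127 R=227
Round 3 (k=10): L=227 R=154

Answer: 227 154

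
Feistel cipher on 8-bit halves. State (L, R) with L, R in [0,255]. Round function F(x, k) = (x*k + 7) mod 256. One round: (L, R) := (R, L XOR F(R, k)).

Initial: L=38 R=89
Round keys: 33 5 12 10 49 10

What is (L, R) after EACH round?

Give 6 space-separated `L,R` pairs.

Answer: 89,166 166,28 28,241 241,109 109,21 21,180

Derivation:
Round 1 (k=33): L=89 R=166
Round 2 (k=5): L=166 R=28
Round 3 (k=12): L=28 R=241
Round 4 (k=10): L=241 R=109
Round 5 (k=49): L=109 R=21
Round 6 (k=10): L=21 R=180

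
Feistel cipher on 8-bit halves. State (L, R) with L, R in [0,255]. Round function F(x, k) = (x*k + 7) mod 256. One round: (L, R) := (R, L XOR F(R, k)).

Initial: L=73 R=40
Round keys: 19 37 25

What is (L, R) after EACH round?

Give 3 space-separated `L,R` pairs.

Answer: 40,182 182,125 125,138

Derivation:
Round 1 (k=19): L=40 R=182
Round 2 (k=37): L=182 R=125
Round 3 (k=25): L=125 R=138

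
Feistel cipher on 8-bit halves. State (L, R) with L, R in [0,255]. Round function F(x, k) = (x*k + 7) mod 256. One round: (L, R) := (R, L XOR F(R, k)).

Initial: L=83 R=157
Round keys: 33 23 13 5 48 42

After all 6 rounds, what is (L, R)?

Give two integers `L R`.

Round 1 (k=33): L=157 R=23
Round 2 (k=23): L=23 R=133
Round 3 (k=13): L=133 R=223
Round 4 (k=5): L=223 R=231
Round 5 (k=48): L=231 R=136
Round 6 (k=42): L=136 R=176

Answer: 136 176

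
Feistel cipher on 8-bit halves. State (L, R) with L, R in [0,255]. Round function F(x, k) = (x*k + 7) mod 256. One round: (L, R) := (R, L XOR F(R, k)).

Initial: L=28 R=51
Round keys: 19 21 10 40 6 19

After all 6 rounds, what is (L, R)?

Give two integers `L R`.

Answer: 74 202

Derivation:
Round 1 (k=19): L=51 R=204
Round 2 (k=21): L=204 R=240
Round 3 (k=10): L=240 R=171
Round 4 (k=40): L=171 R=79
Round 5 (k=6): L=79 R=74
Round 6 (k=19): L=74 R=202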